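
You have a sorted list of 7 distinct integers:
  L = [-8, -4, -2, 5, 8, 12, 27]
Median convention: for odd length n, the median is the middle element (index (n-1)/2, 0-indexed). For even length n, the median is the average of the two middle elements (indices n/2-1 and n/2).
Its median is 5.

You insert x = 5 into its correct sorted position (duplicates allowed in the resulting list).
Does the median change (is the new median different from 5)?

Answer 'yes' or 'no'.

Old median = 5
Insert x = 5
New median = 5
Changed? no

Answer: no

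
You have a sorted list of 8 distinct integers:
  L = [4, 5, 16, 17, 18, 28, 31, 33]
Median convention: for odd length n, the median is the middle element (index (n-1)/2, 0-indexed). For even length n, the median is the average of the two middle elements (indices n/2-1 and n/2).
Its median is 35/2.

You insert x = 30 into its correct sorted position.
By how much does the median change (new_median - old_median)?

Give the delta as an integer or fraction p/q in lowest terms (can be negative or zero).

Old median = 35/2
After inserting x = 30: new sorted = [4, 5, 16, 17, 18, 28, 30, 31, 33]
New median = 18
Delta = 18 - 35/2 = 1/2

Answer: 1/2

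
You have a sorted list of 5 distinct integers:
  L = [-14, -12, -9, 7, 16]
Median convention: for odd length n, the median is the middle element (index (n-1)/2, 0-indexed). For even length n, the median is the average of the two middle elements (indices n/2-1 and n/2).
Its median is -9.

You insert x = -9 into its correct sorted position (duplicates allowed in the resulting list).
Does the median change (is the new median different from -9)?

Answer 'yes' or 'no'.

Old median = -9
Insert x = -9
New median = -9
Changed? no

Answer: no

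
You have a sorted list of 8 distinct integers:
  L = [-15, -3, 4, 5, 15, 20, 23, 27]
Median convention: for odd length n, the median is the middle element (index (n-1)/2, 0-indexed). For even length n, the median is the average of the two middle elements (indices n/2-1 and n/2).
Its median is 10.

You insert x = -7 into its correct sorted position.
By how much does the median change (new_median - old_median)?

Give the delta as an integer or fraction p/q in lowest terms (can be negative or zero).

Old median = 10
After inserting x = -7: new sorted = [-15, -7, -3, 4, 5, 15, 20, 23, 27]
New median = 5
Delta = 5 - 10 = -5

Answer: -5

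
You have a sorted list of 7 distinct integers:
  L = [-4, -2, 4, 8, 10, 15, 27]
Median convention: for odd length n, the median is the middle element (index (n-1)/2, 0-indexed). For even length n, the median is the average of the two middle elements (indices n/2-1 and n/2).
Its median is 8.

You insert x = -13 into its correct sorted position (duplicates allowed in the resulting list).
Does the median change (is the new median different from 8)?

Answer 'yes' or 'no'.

Old median = 8
Insert x = -13
New median = 6
Changed? yes

Answer: yes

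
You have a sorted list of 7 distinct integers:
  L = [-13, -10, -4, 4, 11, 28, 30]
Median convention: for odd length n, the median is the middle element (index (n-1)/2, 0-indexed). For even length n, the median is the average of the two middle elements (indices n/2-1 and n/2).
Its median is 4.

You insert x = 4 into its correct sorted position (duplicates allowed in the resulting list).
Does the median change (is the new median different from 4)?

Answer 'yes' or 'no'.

Answer: no

Derivation:
Old median = 4
Insert x = 4
New median = 4
Changed? no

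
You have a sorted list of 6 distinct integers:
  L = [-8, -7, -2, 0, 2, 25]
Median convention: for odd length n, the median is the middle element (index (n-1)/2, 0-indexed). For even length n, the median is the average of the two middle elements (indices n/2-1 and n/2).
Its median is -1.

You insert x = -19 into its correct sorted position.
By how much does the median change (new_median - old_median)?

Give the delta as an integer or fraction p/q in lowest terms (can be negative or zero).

Old median = -1
After inserting x = -19: new sorted = [-19, -8, -7, -2, 0, 2, 25]
New median = -2
Delta = -2 - -1 = -1

Answer: -1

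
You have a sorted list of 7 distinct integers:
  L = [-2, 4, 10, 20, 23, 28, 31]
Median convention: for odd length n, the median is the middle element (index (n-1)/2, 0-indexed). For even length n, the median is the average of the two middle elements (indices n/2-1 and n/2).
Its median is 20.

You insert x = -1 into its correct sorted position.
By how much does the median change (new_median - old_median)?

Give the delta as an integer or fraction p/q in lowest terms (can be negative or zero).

Old median = 20
After inserting x = -1: new sorted = [-2, -1, 4, 10, 20, 23, 28, 31]
New median = 15
Delta = 15 - 20 = -5

Answer: -5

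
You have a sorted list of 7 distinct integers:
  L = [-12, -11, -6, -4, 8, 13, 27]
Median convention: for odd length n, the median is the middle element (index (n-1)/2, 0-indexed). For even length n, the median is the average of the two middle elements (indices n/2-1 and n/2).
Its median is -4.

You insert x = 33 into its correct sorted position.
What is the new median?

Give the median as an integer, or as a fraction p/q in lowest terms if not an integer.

Answer: 2

Derivation:
Old list (sorted, length 7): [-12, -11, -6, -4, 8, 13, 27]
Old median = -4
Insert x = 33
Old length odd (7). Middle was index 3 = -4.
New length even (8). New median = avg of two middle elements.
x = 33: 7 elements are < x, 0 elements are > x.
New sorted list: [-12, -11, -6, -4, 8, 13, 27, 33]
New median = 2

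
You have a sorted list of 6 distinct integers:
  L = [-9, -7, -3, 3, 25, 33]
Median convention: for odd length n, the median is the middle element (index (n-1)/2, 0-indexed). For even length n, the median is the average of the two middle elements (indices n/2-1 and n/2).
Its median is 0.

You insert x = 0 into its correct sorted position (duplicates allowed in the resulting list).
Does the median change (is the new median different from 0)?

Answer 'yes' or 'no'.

Answer: no

Derivation:
Old median = 0
Insert x = 0
New median = 0
Changed? no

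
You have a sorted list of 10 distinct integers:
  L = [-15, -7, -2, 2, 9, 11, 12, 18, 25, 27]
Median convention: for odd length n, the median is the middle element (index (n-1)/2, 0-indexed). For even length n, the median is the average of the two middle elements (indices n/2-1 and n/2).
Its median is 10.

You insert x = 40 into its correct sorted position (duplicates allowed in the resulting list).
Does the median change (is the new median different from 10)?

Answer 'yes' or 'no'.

Old median = 10
Insert x = 40
New median = 11
Changed? yes

Answer: yes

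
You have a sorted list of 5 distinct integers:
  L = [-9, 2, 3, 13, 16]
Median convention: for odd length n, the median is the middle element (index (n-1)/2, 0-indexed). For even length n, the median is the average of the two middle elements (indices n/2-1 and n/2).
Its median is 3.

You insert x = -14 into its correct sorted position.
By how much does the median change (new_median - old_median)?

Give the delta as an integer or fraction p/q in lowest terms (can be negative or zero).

Old median = 3
After inserting x = -14: new sorted = [-14, -9, 2, 3, 13, 16]
New median = 5/2
Delta = 5/2 - 3 = -1/2

Answer: -1/2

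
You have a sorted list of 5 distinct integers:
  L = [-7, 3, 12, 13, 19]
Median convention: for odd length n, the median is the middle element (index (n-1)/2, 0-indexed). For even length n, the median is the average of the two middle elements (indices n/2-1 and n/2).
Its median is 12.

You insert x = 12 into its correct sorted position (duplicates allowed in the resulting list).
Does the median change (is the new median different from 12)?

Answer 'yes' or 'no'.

Old median = 12
Insert x = 12
New median = 12
Changed? no

Answer: no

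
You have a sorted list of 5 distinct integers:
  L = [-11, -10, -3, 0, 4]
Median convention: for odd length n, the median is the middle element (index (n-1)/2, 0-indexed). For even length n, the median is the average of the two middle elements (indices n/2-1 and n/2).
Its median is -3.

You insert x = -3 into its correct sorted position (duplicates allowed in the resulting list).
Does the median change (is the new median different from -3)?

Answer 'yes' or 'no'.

Old median = -3
Insert x = -3
New median = -3
Changed? no

Answer: no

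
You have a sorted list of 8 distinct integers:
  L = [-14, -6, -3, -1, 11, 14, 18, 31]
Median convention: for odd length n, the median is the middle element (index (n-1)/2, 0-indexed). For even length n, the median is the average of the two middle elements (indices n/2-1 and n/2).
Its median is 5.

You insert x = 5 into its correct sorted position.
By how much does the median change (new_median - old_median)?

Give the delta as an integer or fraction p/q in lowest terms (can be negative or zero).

Answer: 0

Derivation:
Old median = 5
After inserting x = 5: new sorted = [-14, -6, -3, -1, 5, 11, 14, 18, 31]
New median = 5
Delta = 5 - 5 = 0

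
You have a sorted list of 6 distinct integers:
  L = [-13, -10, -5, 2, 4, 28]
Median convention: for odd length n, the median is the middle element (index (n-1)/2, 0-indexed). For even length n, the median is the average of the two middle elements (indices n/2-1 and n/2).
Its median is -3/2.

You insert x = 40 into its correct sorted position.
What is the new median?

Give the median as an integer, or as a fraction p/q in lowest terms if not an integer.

Answer: 2

Derivation:
Old list (sorted, length 6): [-13, -10, -5, 2, 4, 28]
Old median = -3/2
Insert x = 40
Old length even (6). Middle pair: indices 2,3 = -5,2.
New length odd (7). New median = single middle element.
x = 40: 6 elements are < x, 0 elements are > x.
New sorted list: [-13, -10, -5, 2, 4, 28, 40]
New median = 2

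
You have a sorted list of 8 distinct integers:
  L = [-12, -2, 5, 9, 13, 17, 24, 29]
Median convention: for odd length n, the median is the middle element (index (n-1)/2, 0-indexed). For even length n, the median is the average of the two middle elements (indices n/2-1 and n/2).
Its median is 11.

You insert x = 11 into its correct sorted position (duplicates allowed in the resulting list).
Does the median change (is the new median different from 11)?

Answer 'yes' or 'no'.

Answer: no

Derivation:
Old median = 11
Insert x = 11
New median = 11
Changed? no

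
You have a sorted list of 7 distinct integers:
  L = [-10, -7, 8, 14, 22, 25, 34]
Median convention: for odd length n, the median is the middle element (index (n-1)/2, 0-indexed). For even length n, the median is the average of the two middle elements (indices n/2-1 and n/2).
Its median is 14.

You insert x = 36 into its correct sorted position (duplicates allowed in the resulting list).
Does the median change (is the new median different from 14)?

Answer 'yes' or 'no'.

Old median = 14
Insert x = 36
New median = 18
Changed? yes

Answer: yes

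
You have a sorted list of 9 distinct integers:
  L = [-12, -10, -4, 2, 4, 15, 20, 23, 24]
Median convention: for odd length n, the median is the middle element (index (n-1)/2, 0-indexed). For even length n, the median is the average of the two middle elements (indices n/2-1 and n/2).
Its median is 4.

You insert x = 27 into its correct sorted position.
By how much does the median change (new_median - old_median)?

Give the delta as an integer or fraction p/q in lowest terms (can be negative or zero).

Old median = 4
After inserting x = 27: new sorted = [-12, -10, -4, 2, 4, 15, 20, 23, 24, 27]
New median = 19/2
Delta = 19/2 - 4 = 11/2

Answer: 11/2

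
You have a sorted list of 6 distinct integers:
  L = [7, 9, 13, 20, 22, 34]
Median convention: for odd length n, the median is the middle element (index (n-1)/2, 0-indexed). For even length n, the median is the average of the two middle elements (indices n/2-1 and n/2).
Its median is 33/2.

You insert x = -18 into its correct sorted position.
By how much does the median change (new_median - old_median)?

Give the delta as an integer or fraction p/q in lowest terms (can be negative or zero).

Old median = 33/2
After inserting x = -18: new sorted = [-18, 7, 9, 13, 20, 22, 34]
New median = 13
Delta = 13 - 33/2 = -7/2

Answer: -7/2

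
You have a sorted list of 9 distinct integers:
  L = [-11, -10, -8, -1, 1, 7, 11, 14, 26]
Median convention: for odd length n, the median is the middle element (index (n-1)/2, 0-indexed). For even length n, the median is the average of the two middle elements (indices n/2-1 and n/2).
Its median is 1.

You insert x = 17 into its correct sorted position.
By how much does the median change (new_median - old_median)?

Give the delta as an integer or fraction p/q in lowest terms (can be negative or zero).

Old median = 1
After inserting x = 17: new sorted = [-11, -10, -8, -1, 1, 7, 11, 14, 17, 26]
New median = 4
Delta = 4 - 1 = 3

Answer: 3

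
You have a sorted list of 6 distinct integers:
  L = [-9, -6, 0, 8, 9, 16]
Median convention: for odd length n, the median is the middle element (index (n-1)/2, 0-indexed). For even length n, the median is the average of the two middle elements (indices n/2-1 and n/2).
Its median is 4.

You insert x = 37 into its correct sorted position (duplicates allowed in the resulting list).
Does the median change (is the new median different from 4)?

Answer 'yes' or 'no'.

Answer: yes

Derivation:
Old median = 4
Insert x = 37
New median = 8
Changed? yes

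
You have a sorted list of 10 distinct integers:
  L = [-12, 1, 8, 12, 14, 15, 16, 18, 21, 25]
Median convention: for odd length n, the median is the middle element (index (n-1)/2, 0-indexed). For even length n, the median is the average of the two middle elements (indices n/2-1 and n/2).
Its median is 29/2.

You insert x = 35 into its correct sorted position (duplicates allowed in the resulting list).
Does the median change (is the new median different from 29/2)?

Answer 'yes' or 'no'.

Old median = 29/2
Insert x = 35
New median = 15
Changed? yes

Answer: yes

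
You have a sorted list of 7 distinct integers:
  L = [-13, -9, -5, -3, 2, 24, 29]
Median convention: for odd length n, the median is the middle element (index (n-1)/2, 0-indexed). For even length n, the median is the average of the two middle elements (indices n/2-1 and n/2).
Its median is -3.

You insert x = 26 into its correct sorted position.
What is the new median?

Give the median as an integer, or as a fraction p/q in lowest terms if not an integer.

Answer: -1/2

Derivation:
Old list (sorted, length 7): [-13, -9, -5, -3, 2, 24, 29]
Old median = -3
Insert x = 26
Old length odd (7). Middle was index 3 = -3.
New length even (8). New median = avg of two middle elements.
x = 26: 6 elements are < x, 1 elements are > x.
New sorted list: [-13, -9, -5, -3, 2, 24, 26, 29]
New median = -1/2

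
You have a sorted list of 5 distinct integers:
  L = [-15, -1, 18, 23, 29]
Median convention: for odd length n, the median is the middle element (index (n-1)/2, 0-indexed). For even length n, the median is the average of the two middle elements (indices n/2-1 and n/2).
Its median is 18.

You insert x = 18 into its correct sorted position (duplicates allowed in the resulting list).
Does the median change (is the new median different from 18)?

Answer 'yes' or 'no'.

Answer: no

Derivation:
Old median = 18
Insert x = 18
New median = 18
Changed? no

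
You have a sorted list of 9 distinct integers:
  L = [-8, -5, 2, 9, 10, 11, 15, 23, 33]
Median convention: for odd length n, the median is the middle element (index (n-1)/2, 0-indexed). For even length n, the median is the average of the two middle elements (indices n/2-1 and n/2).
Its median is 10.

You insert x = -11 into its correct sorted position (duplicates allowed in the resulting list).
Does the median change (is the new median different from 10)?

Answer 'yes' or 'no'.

Old median = 10
Insert x = -11
New median = 19/2
Changed? yes

Answer: yes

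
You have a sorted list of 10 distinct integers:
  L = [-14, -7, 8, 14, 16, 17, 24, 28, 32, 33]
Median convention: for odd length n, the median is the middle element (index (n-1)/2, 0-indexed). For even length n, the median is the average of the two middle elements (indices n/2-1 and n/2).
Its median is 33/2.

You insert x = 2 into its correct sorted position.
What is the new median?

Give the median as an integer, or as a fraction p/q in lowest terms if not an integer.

Old list (sorted, length 10): [-14, -7, 8, 14, 16, 17, 24, 28, 32, 33]
Old median = 33/2
Insert x = 2
Old length even (10). Middle pair: indices 4,5 = 16,17.
New length odd (11). New median = single middle element.
x = 2: 2 elements are < x, 8 elements are > x.
New sorted list: [-14, -7, 2, 8, 14, 16, 17, 24, 28, 32, 33]
New median = 16

Answer: 16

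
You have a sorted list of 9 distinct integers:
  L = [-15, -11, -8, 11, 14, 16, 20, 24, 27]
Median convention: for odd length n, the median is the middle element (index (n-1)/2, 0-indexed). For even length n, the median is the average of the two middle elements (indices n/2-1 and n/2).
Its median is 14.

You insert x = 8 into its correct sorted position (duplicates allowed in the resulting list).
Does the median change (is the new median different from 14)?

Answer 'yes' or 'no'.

Answer: yes

Derivation:
Old median = 14
Insert x = 8
New median = 25/2
Changed? yes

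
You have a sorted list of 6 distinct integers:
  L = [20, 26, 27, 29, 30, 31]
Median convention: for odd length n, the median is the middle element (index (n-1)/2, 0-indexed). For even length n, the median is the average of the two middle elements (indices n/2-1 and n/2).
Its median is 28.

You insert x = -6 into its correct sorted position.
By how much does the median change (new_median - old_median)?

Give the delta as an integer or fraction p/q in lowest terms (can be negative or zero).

Old median = 28
After inserting x = -6: new sorted = [-6, 20, 26, 27, 29, 30, 31]
New median = 27
Delta = 27 - 28 = -1

Answer: -1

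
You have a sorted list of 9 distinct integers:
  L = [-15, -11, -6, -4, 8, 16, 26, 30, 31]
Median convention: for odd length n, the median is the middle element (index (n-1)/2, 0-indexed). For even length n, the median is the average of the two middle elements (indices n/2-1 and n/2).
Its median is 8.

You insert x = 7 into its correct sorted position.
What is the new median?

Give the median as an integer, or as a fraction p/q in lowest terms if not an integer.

Old list (sorted, length 9): [-15, -11, -6, -4, 8, 16, 26, 30, 31]
Old median = 8
Insert x = 7
Old length odd (9). Middle was index 4 = 8.
New length even (10). New median = avg of two middle elements.
x = 7: 4 elements are < x, 5 elements are > x.
New sorted list: [-15, -11, -6, -4, 7, 8, 16, 26, 30, 31]
New median = 15/2

Answer: 15/2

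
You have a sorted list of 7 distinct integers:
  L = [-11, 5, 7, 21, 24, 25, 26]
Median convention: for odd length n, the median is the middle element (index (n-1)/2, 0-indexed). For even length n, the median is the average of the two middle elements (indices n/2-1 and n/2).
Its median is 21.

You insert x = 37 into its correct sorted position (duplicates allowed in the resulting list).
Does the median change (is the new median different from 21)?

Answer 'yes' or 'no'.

Answer: yes

Derivation:
Old median = 21
Insert x = 37
New median = 45/2
Changed? yes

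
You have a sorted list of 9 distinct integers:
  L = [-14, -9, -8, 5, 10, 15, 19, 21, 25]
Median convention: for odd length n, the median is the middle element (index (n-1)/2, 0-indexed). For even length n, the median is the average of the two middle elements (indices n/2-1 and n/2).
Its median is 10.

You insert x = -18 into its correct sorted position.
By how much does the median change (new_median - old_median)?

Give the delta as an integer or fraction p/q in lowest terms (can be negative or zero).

Answer: -5/2

Derivation:
Old median = 10
After inserting x = -18: new sorted = [-18, -14, -9, -8, 5, 10, 15, 19, 21, 25]
New median = 15/2
Delta = 15/2 - 10 = -5/2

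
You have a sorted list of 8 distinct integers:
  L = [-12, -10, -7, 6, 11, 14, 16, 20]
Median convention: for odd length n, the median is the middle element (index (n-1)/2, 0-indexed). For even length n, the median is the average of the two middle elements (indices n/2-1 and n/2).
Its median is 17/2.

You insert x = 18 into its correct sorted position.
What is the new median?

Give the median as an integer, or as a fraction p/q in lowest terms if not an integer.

Answer: 11

Derivation:
Old list (sorted, length 8): [-12, -10, -7, 6, 11, 14, 16, 20]
Old median = 17/2
Insert x = 18
Old length even (8). Middle pair: indices 3,4 = 6,11.
New length odd (9). New median = single middle element.
x = 18: 7 elements are < x, 1 elements are > x.
New sorted list: [-12, -10, -7, 6, 11, 14, 16, 18, 20]
New median = 11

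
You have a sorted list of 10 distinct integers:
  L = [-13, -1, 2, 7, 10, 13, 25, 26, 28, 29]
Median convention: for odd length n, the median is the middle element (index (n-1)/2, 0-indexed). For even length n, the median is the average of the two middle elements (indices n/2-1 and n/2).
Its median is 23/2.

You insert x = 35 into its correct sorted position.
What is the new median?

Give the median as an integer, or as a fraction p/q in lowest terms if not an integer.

Old list (sorted, length 10): [-13, -1, 2, 7, 10, 13, 25, 26, 28, 29]
Old median = 23/2
Insert x = 35
Old length even (10). Middle pair: indices 4,5 = 10,13.
New length odd (11). New median = single middle element.
x = 35: 10 elements are < x, 0 elements are > x.
New sorted list: [-13, -1, 2, 7, 10, 13, 25, 26, 28, 29, 35]
New median = 13

Answer: 13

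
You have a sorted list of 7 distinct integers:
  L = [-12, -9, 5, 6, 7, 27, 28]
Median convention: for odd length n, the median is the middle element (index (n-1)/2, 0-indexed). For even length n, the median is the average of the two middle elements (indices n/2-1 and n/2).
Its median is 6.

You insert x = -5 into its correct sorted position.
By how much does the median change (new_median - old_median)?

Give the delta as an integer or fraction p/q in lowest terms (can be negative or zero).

Answer: -1/2

Derivation:
Old median = 6
After inserting x = -5: new sorted = [-12, -9, -5, 5, 6, 7, 27, 28]
New median = 11/2
Delta = 11/2 - 6 = -1/2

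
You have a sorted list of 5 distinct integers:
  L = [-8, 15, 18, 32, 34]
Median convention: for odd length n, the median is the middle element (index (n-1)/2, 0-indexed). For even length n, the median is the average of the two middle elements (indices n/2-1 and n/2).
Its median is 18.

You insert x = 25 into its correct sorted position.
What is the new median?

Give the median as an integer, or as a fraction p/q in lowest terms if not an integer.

Old list (sorted, length 5): [-8, 15, 18, 32, 34]
Old median = 18
Insert x = 25
Old length odd (5). Middle was index 2 = 18.
New length even (6). New median = avg of two middle elements.
x = 25: 3 elements are < x, 2 elements are > x.
New sorted list: [-8, 15, 18, 25, 32, 34]
New median = 43/2

Answer: 43/2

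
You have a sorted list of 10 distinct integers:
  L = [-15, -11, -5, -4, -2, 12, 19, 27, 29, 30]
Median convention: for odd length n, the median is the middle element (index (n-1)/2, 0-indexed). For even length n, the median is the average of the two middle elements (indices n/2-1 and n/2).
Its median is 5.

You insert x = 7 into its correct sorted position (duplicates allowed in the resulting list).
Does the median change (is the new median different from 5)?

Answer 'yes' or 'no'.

Answer: yes

Derivation:
Old median = 5
Insert x = 7
New median = 7
Changed? yes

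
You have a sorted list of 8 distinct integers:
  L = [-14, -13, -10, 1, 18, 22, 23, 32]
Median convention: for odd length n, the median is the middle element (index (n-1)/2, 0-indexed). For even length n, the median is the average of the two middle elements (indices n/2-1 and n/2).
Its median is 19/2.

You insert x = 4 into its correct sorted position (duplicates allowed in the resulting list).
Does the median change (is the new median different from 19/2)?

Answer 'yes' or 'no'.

Answer: yes

Derivation:
Old median = 19/2
Insert x = 4
New median = 4
Changed? yes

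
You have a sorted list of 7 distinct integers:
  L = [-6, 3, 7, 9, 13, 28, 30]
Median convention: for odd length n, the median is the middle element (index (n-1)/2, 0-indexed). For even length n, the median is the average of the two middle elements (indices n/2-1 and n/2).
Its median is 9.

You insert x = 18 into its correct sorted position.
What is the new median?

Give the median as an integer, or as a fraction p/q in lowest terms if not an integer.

Old list (sorted, length 7): [-6, 3, 7, 9, 13, 28, 30]
Old median = 9
Insert x = 18
Old length odd (7). Middle was index 3 = 9.
New length even (8). New median = avg of two middle elements.
x = 18: 5 elements are < x, 2 elements are > x.
New sorted list: [-6, 3, 7, 9, 13, 18, 28, 30]
New median = 11

Answer: 11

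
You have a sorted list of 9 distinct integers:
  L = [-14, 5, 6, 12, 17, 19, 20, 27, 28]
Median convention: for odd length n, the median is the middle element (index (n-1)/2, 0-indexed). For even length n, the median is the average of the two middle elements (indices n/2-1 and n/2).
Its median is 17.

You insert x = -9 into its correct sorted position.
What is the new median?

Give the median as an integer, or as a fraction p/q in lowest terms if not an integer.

Old list (sorted, length 9): [-14, 5, 6, 12, 17, 19, 20, 27, 28]
Old median = 17
Insert x = -9
Old length odd (9). Middle was index 4 = 17.
New length even (10). New median = avg of two middle elements.
x = -9: 1 elements are < x, 8 elements are > x.
New sorted list: [-14, -9, 5, 6, 12, 17, 19, 20, 27, 28]
New median = 29/2

Answer: 29/2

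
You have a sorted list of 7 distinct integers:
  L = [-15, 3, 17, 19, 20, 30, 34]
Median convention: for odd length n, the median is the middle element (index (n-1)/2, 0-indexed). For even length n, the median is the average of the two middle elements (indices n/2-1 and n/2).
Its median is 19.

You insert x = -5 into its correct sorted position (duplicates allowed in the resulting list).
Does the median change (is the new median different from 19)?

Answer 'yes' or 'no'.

Old median = 19
Insert x = -5
New median = 18
Changed? yes

Answer: yes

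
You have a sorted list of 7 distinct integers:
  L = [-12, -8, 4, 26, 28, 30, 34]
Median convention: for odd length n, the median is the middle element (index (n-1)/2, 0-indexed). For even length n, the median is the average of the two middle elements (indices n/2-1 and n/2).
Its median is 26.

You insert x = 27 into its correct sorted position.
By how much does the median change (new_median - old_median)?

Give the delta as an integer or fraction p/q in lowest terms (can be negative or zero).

Answer: 1/2

Derivation:
Old median = 26
After inserting x = 27: new sorted = [-12, -8, 4, 26, 27, 28, 30, 34]
New median = 53/2
Delta = 53/2 - 26 = 1/2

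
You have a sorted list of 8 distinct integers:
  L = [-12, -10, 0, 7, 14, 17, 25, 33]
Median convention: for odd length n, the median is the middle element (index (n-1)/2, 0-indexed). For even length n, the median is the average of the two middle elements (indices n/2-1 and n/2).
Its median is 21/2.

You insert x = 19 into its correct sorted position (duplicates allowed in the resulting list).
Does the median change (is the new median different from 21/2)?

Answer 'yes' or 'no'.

Old median = 21/2
Insert x = 19
New median = 14
Changed? yes

Answer: yes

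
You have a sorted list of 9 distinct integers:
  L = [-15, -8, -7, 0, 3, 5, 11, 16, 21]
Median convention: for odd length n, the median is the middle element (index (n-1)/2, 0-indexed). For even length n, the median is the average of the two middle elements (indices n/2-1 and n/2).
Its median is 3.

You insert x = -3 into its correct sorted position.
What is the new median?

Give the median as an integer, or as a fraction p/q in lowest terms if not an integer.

Answer: 3/2

Derivation:
Old list (sorted, length 9): [-15, -8, -7, 0, 3, 5, 11, 16, 21]
Old median = 3
Insert x = -3
Old length odd (9). Middle was index 4 = 3.
New length even (10). New median = avg of two middle elements.
x = -3: 3 elements are < x, 6 elements are > x.
New sorted list: [-15, -8, -7, -3, 0, 3, 5, 11, 16, 21]
New median = 3/2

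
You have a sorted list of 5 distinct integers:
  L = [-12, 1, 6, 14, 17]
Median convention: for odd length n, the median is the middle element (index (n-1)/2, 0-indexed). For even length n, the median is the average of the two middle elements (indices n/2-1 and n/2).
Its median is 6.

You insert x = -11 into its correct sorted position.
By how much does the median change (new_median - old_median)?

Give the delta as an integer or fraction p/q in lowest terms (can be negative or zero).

Old median = 6
After inserting x = -11: new sorted = [-12, -11, 1, 6, 14, 17]
New median = 7/2
Delta = 7/2 - 6 = -5/2

Answer: -5/2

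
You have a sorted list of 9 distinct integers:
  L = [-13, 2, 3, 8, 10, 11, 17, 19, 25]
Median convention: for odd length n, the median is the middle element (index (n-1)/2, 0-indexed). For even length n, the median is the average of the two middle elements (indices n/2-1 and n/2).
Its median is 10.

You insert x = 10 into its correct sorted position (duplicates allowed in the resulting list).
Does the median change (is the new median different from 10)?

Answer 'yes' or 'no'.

Answer: no

Derivation:
Old median = 10
Insert x = 10
New median = 10
Changed? no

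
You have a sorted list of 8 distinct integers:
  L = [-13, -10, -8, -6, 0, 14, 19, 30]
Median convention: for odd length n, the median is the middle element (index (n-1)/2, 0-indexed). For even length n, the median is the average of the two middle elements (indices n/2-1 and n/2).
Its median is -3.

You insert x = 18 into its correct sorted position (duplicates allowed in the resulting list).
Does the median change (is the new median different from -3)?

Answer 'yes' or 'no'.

Old median = -3
Insert x = 18
New median = 0
Changed? yes

Answer: yes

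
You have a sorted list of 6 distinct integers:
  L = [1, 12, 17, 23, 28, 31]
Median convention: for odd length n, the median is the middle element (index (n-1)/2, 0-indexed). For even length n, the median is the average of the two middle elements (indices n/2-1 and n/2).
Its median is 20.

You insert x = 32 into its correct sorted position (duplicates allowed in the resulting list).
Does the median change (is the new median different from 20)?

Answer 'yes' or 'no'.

Old median = 20
Insert x = 32
New median = 23
Changed? yes

Answer: yes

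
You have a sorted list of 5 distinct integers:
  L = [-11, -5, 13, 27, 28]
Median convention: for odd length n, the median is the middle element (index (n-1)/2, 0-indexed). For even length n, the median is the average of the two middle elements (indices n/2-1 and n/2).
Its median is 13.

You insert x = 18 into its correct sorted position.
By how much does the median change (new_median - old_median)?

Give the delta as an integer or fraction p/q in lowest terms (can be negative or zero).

Old median = 13
After inserting x = 18: new sorted = [-11, -5, 13, 18, 27, 28]
New median = 31/2
Delta = 31/2 - 13 = 5/2

Answer: 5/2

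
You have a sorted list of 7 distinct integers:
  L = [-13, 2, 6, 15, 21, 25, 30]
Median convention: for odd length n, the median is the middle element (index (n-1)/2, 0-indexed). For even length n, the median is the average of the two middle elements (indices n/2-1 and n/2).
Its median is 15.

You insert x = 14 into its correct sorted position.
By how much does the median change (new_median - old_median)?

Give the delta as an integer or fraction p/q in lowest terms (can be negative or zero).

Old median = 15
After inserting x = 14: new sorted = [-13, 2, 6, 14, 15, 21, 25, 30]
New median = 29/2
Delta = 29/2 - 15 = -1/2

Answer: -1/2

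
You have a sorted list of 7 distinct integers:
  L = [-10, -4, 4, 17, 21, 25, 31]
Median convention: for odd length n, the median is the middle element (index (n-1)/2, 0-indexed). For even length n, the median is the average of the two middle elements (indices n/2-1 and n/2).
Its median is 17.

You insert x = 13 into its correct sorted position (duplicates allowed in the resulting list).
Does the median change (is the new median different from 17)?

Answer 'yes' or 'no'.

Answer: yes

Derivation:
Old median = 17
Insert x = 13
New median = 15
Changed? yes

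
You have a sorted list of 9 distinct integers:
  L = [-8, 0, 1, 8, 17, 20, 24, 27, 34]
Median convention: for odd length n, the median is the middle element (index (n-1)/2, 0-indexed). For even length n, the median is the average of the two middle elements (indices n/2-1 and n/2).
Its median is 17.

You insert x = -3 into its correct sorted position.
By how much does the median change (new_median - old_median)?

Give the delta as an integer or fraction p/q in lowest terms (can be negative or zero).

Old median = 17
After inserting x = -3: new sorted = [-8, -3, 0, 1, 8, 17, 20, 24, 27, 34]
New median = 25/2
Delta = 25/2 - 17 = -9/2

Answer: -9/2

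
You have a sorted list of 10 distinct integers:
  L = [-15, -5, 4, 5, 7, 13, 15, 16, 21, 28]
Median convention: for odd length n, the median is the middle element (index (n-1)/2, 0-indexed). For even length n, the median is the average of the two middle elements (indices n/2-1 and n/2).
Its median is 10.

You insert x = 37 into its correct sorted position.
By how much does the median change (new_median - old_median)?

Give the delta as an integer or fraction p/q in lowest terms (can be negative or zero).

Answer: 3

Derivation:
Old median = 10
After inserting x = 37: new sorted = [-15, -5, 4, 5, 7, 13, 15, 16, 21, 28, 37]
New median = 13
Delta = 13 - 10 = 3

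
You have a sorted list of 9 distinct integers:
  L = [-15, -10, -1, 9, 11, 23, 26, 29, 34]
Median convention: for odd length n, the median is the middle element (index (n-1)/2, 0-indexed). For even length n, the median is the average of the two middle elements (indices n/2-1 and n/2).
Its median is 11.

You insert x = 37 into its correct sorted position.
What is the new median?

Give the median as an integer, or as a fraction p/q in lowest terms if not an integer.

Old list (sorted, length 9): [-15, -10, -1, 9, 11, 23, 26, 29, 34]
Old median = 11
Insert x = 37
Old length odd (9). Middle was index 4 = 11.
New length even (10). New median = avg of two middle elements.
x = 37: 9 elements are < x, 0 elements are > x.
New sorted list: [-15, -10, -1, 9, 11, 23, 26, 29, 34, 37]
New median = 17

Answer: 17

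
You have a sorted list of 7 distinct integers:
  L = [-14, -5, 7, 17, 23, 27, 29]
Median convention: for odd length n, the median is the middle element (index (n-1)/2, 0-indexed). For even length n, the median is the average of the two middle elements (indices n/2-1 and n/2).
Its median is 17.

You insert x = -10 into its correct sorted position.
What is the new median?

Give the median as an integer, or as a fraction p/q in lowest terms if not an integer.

Answer: 12

Derivation:
Old list (sorted, length 7): [-14, -5, 7, 17, 23, 27, 29]
Old median = 17
Insert x = -10
Old length odd (7). Middle was index 3 = 17.
New length even (8). New median = avg of two middle elements.
x = -10: 1 elements are < x, 6 elements are > x.
New sorted list: [-14, -10, -5, 7, 17, 23, 27, 29]
New median = 12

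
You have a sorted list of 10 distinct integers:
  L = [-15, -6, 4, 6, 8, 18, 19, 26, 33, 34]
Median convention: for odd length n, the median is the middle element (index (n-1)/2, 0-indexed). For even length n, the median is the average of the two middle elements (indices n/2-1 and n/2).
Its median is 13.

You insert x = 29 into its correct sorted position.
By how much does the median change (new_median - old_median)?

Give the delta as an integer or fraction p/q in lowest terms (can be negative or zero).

Old median = 13
After inserting x = 29: new sorted = [-15, -6, 4, 6, 8, 18, 19, 26, 29, 33, 34]
New median = 18
Delta = 18 - 13 = 5

Answer: 5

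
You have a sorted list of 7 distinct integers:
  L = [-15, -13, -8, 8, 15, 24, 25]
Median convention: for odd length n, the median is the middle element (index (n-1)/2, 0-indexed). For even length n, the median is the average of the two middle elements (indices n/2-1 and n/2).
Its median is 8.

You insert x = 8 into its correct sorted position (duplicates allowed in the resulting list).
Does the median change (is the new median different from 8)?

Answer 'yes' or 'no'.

Old median = 8
Insert x = 8
New median = 8
Changed? no

Answer: no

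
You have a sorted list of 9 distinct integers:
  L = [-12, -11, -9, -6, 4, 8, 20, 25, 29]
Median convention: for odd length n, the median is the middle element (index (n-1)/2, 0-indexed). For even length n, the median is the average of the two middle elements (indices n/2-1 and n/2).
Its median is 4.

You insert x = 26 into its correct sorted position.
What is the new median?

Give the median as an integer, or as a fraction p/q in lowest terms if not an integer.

Answer: 6

Derivation:
Old list (sorted, length 9): [-12, -11, -9, -6, 4, 8, 20, 25, 29]
Old median = 4
Insert x = 26
Old length odd (9). Middle was index 4 = 4.
New length even (10). New median = avg of two middle elements.
x = 26: 8 elements are < x, 1 elements are > x.
New sorted list: [-12, -11, -9, -6, 4, 8, 20, 25, 26, 29]
New median = 6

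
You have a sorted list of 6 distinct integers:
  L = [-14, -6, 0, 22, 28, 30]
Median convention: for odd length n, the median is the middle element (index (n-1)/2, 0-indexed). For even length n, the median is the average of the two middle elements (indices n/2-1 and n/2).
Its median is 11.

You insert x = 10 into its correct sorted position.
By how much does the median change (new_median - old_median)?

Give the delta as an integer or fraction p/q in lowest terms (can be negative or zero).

Answer: -1

Derivation:
Old median = 11
After inserting x = 10: new sorted = [-14, -6, 0, 10, 22, 28, 30]
New median = 10
Delta = 10 - 11 = -1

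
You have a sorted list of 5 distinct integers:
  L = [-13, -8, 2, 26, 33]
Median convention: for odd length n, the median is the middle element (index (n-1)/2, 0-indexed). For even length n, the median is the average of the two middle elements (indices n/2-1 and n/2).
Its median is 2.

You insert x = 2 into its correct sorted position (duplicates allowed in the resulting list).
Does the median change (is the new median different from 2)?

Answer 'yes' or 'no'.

Old median = 2
Insert x = 2
New median = 2
Changed? no

Answer: no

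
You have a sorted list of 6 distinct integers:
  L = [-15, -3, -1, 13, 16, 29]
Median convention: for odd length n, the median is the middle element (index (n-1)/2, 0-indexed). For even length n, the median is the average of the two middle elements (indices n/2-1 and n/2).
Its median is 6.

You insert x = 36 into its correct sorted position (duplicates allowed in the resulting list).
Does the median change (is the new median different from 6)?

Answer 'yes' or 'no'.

Old median = 6
Insert x = 36
New median = 13
Changed? yes

Answer: yes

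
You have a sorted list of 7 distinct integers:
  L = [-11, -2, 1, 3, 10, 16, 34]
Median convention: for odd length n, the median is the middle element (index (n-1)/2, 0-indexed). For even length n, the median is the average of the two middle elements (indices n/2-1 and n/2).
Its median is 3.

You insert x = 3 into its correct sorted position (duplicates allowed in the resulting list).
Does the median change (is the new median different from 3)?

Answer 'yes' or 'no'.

Old median = 3
Insert x = 3
New median = 3
Changed? no

Answer: no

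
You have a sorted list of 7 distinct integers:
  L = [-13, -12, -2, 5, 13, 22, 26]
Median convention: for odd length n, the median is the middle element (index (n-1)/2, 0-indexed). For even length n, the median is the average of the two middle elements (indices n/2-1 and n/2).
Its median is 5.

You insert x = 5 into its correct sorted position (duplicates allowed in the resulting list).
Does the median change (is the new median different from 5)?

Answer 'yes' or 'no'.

Old median = 5
Insert x = 5
New median = 5
Changed? no

Answer: no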